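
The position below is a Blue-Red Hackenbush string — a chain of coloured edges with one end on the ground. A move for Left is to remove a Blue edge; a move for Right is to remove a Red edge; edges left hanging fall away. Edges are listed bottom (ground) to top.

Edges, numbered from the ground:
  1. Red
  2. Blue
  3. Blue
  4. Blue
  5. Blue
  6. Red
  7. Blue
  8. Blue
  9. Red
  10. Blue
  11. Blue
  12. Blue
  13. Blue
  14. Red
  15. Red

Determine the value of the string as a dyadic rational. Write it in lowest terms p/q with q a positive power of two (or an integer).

-1159/16384

1 of 15 · R · max L −∞ · min R 0 — -1
2 of 15 · RB · max L -1 · min R 0 — -1/2
3 of 15 · RBB · max L -1/2 · min R 0 — -1/4
4 of 15 · RBBB · max L -1/4 · min R 0 — -1/8
5 of 15 · RBBBB · max L -1/8 · min R 0 — -1/16
6 of 15 · RBBBBR · max L -1/8 · min R -1/16 — -3/32
7 of 15 · RBBBBRB · max L -3/32 · min R -1/16 — -5/64
8 of 15 · RBBBBRBB · max L -5/64 · min R -1/16 — -9/128
9 of 15 · RBBBBRBBR · max L -5/64 · min R -9/128 — -19/256
10 of 15 · RBBBBRBBRB · max L -19/256 · min R -9/128 — -37/512
11 of 15 · RBBBBRBBRBB · max L -37/512 · min R -9/128 — -73/1024
12 of 15 · RBBBBRBBRBBB · max L -73/1024 · min R -9/128 — -145/2048
13 of 15 · RBBBBRBBRBBBB · max L -145/2048 · min R -9/128 — -289/4096
14 of 15 · RBBBBRBBRBBBBR · max L -145/2048 · min R -289/4096 — -579/8192
15 of 15 · RBBBBRBBRBBBBRR · max L -145/2048 · min R -579/8192 — -1159/16384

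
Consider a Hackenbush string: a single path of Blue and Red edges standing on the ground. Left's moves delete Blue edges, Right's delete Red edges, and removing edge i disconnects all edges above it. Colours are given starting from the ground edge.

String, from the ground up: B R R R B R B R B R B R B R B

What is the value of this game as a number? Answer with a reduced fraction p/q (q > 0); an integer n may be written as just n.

2731/16384

Build g(s[:k]) for k = 1..15, string s = B R R R B R B R B R B R B R B.
B: Left { 0 }, Right { ∅ } → simplest 1
BR: Left { 0 }, Right { 1 } → simplest 1/2
BRR: Left { 0 }, Right { 1/2,1 } → simplest 1/4
BRRR: Left { 0 }, Right { 1/4,1/2,1 } → simplest 1/8
BRRRB: Left { 0,1/8 }, Right { 1/4,1/2,1 } → simplest 3/16
BRRRBR: Left { 0,1/8 }, Right { 3/16,1/4,1/2,1 } → simplest 5/32
BRRRBRB: Left { 0,1/8,5/32 }, Right { 3/16,1/4,1/2,1 } → simplest 11/64
BRRRBRBR: Left { 0,1/8,5/32 }, Right { 11/64,3/16,1/4,1/2,1 } → simplest 21/128
BRRRBRBRB: Left { 0,1/8,5/32,21/128 }, Right { 11/64,3/16,1/4,1/2,1 } → simplest 43/256
BRRRBRBRBR: Left { 0,1/8,5/32,21/128 }, Right { 43/256,11/64,3/16,1/4,1/2,1 } → simplest 85/512
BRRRBRBRBRB: Left { 0,1/8,5/32,21/128,85/512 }, Right { 43/256,11/64,3/16,1/4,1/2,1 } → simplest 171/1024
BRRRBRBRBRBR: Left { 0,1/8,5/32,21/128,85/512 }, Right { 171/1024,43/256,11/64,3/16,1/4,1/2,1 } → simplest 341/2048
BRRRBRBRBRBRB: Left { 0,1/8,5/32,21/128,85/512,341/2048 }, Right { 171/1024,43/256,11/64,3/16,1/4,1/2,1 } → simplest 683/4096
BRRRBRBRBRBRBR: Left { 0,1/8,5/32,21/128,85/512,341/2048 }, Right { 683/4096,171/1024,43/256,11/64,3/16,1/4,1/2,1 } → simplest 1365/8192
BRRRBRBRBRBRBRB: Left { 0,1/8,5/32,21/128,85/512,341/2048,1365/8192 }, Right { 683/4096,171/1024,43/256,11/64,3/16,1/4,1/2,1 } → simplest 2731/16384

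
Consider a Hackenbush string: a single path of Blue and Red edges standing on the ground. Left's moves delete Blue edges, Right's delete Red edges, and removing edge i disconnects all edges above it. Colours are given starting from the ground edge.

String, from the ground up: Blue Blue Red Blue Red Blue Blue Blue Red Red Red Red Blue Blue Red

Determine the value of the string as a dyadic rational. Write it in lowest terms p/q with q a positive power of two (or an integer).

Prefix values for Blue Blue Red Blue Red Blue Blue Blue Red Red Red Red Blue Blue Red via {L|R} + simplicity:
v(B) = { 0 | — } = 1
v(BB) = { 0,1 | — } = 2
v(BBR) = { 0,1 | 2 } = 3/2
v(BBRB) = { 0,1,3/2 | 2 } = 7/4
v(BBRBR) = { 0,1,3/2 | 7/4,2 } = 13/8
v(BBRBRB) = { 0,1,3/2,13/8 | 7/4,2 } = 27/16
v(BBRBRBB) = { 0,1,3/2,13/8,27/16 | 7/4,2 } = 55/32
v(BBRBRBBB) = { 0,1,3/2,13/8,27/16,55/32 | 7/4,2 } = 111/64
v(BBRBRBBBR) = { 0,1,3/2,13/8,27/16,55/32 | 111/64,7/4,2 } = 221/128
v(BBRBRBBBRR) = { 0,1,3/2,13/8,27/16,55/32 | 221/128,111/64,7/4,2 } = 441/256
v(BBRBRBBBRRR) = { 0,1,3/2,13/8,27/16,55/32 | 441/256,221/128,111/64,7/4,2 } = 881/512
v(BBRBRBBBRRRR) = { 0,1,3/2,13/8,27/16,55/32 | 881/512,441/256,221/128,111/64,7/4,2 } = 1761/1024
v(BBRBRBBBRRRRB) = { 0,1,3/2,13/8,27/16,55/32,1761/1024 | 881/512,441/256,221/128,111/64,7/4,2 } = 3523/2048
v(BBRBRBBBRRRRBB) = { 0,1,3/2,13/8,27/16,55/32,1761/1024,3523/2048 | 881/512,441/256,221/128,111/64,7/4,2 } = 7047/4096
v(BBRBRBBBRRRRBBR) = { 0,1,3/2,13/8,27/16,55/32,1761/1024,3523/2048 | 7047/4096,881/512,441/256,221/128,111/64,7/4,2 } = 14093/8192

14093/8192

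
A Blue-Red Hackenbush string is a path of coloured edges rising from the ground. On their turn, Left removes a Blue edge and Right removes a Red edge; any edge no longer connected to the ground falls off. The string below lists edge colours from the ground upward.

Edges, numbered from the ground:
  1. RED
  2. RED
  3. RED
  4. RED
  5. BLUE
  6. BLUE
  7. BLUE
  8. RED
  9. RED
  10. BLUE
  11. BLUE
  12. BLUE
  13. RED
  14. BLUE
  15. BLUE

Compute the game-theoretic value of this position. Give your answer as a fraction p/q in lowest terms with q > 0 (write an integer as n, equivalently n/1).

-6537/2048

1 of 15 · R · max L −∞ · min R 0 => -1
2 of 15 · RR · max L −∞ · min R -1 => -2
3 of 15 · RRR · max L −∞ · min R -2 => -3
4 of 15 · RRRR · max L −∞ · min R -3 => -4
5 of 15 · RRRRB · max L -4 · min R -3 => -7/2
6 of 15 · RRRRBB · max L -7/2 · min R -3 => -13/4
7 of 15 · RRRRBBB · max L -13/4 · min R -3 => -25/8
8 of 15 · RRRRBBBR · max L -13/4 · min R -25/8 => -51/16
9 of 15 · RRRRBBBRR · max L -13/4 · min R -51/16 => -103/32
10 of 15 · RRRRBBBRRB · max L -103/32 · min R -51/16 => -205/64
11 of 15 · RRRRBBBRRBB · max L -205/64 · min R -51/16 => -409/128
12 of 15 · RRRRBBBRRBBB · max L -409/128 · min R -51/16 => -817/256
13 of 15 · RRRRBBBRRBBBR · max L -409/128 · min R -817/256 => -1635/512
14 of 15 · RRRRBBBRRBBBRB · max L -1635/512 · min R -817/256 => -3269/1024
15 of 15 · RRRRBBBRRBBBRBB · max L -3269/1024 · min R -817/256 => -6537/2048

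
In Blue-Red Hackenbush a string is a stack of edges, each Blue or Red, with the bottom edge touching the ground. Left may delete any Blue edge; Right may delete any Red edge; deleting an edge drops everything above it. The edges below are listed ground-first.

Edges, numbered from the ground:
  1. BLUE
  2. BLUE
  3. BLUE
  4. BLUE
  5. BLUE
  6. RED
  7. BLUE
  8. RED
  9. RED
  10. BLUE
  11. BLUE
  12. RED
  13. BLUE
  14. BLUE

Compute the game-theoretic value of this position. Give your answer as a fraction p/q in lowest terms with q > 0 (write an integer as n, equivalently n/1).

step 1: add BLUE to get B; options L={ 0 } R={ ∅ } => 1
step 2: add BLUE to get BB; options L={ 0,1 } R={ ∅ } => 2
step 3: add BLUE to get BBB; options L={ 0,1,2 } R={ ∅ } => 3
step 4: add BLUE to get BBBB; options L={ 0,1,2,3 } R={ ∅ } => 4
step 5: add BLUE to get BBBBB; options L={ 0,1,2,3,4 } R={ ∅ } => 5
step 6: add RED to get BBBBBR; options L={ 0,1,2,3,4 } R={ 5 } => 9/2
step 7: add BLUE to get BBBBBRB; options L={ 0,1,2,3,4,9/2 } R={ 5 } => 19/4
step 8: add RED to get BBBBBRBR; options L={ 0,1,2,3,4,9/2 } R={ 19/4,5 } => 37/8
step 9: add RED to get BBBBBRBRR; options L={ 0,1,2,3,4,9/2 } R={ 37/8,19/4,5 } => 73/16
step 10: add BLUE to get BBBBBRBRRB; options L={ 0,1,2,3,4,9/2,73/16 } R={ 37/8,19/4,5 } => 147/32
step 11: add BLUE to get BBBBBRBRRBB; options L={ 0,1,2,3,4,9/2,73/16,147/32 } R={ 37/8,19/4,5 } => 295/64
step 12: add RED to get BBBBBRBRRBBR; options L={ 0,1,2,3,4,9/2,73/16,147/32 } R={ 295/64,37/8,19/4,5 } => 589/128
step 13: add BLUE to get BBBBBRBRRBBRB; options L={ 0,1,2,3,4,9/2,73/16,147/32,589/128 } R={ 295/64,37/8,19/4,5 } => 1179/256
step 14: add BLUE to get BBBBBRBRRBBRBB; options L={ 0,1,2,3,4,9/2,73/16,147/32,589/128,1179/256 } R={ 295/64,37/8,19/4,5 } => 2359/512

2359/512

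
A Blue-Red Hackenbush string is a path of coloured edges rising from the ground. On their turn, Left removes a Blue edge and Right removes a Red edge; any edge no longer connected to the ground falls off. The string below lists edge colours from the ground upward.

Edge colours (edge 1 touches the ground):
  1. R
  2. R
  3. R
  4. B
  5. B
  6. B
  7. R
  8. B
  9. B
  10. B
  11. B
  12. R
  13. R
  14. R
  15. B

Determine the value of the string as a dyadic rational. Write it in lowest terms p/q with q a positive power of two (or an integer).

R: Left { (no moves) }, Right { 0 } → simplest -1
RR: Left { (no moves) }, Right { -1, 0 } → simplest -2
RRR: Left { (no moves) }, Right { -2, -1, 0 } → simplest -3
RRRB: Left { -3 }, Right { -2, -1, 0 } → simplest -5/2
RRRBB: Left { -3, -5/2 }, Right { -2, -1, 0 } → simplest -9/4
RRRBBB: Left { -3, -5/2, -9/4 }, Right { -2, -1, 0 } → simplest -17/8
RRRBBBR: Left { -3, -5/2, -9/4 }, Right { -17/8, -2, -1, 0 } → simplest -35/16
RRRBBBRB: Left { -3, -5/2, -9/4, -35/16 }, Right { -17/8, -2, -1, 0 } → simplest -69/32
RRRBBBRBB: Left { -3, -5/2, -9/4, -35/16, -69/32 }, Right { -17/8, -2, -1, 0 } → simplest -137/64
RRRBBBRBBB: Left { -3, -5/2, -9/4, -35/16, -69/32, -137/64 }, Right { -17/8, -2, -1, 0 } → simplest -273/128
RRRBBBRBBBB: Left { -3, -5/2, -9/4, -35/16, -69/32, -137/64, -273/128 }, Right { -17/8, -2, -1, 0 } → simplest -545/256
RRRBBBRBBBBR: Left { -3, -5/2, -9/4, -35/16, -69/32, -137/64, -273/128 }, Right { -545/256, -17/8, -2, -1, 0 } → simplest -1091/512
RRRBBBRBBBBRR: Left { -3, -5/2, -9/4, -35/16, -69/32, -137/64, -273/128 }, Right { -1091/512, -545/256, -17/8, -2, -1, 0 } → simplest -2183/1024
RRRBBBRBBBBRRR: Left { -3, -5/2, -9/4, -35/16, -69/32, -137/64, -273/128 }, Right { -2183/1024, -1091/512, -545/256, -17/8, -2, -1, 0 } → simplest -4367/2048
RRRBBBRBBBBRRRB: Left { -3, -5/2, -9/4, -35/16, -69/32, -137/64, -273/128, -4367/2048 }, Right { -2183/1024, -1091/512, -545/256, -17/8, -2, -1, 0 } → simplest -8733/4096

-8733/4096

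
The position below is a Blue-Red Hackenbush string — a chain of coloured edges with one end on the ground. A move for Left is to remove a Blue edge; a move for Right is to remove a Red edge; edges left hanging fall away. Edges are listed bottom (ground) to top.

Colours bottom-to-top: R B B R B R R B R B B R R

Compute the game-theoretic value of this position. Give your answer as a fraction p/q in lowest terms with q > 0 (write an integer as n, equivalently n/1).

-1447/4096

Recurse on prefixes of the 13-edge string R B B R B R R B R B B R R:
step 1: add R to get R; options L={ ∅ } R={ 0 } so -1
step 2: add B to get RB; options L={ -1 } R={ 0 } so -1/2
step 3: add B to get RBB; options L={ -1,-1/2 } R={ 0 } so -1/4
step 4: add R to get RBBR; options L={ -1,-1/2 } R={ -1/4,0 } so -3/8
step 5: add B to get RBBRB; options L={ -1,-1/2,-3/8 } R={ -1/4,0 } so -5/16
step 6: add R to get RBBRBR; options L={ -1,-1/2,-3/8 } R={ -5/16,-1/4,0 } so -11/32
step 7: add R to get RBBRBRR; options L={ -1,-1/2,-3/8 } R={ -11/32,-5/16,-1/4,0 } so -23/64
step 8: add B to get RBBRBRRB; options L={ -1,-1/2,-3/8,-23/64 } R={ -11/32,-5/16,-1/4,0 } so -45/128
step 9: add R to get RBBRBRRBR; options L={ -1,-1/2,-3/8,-23/64 } R={ -45/128,-11/32,-5/16,-1/4,0 } so -91/256
step 10: add B to get RBBRBRRBRB; options L={ -1,-1/2,-3/8,-23/64,-91/256 } R={ -45/128,-11/32,-5/16,-1/4,0 } so -181/512
step 11: add B to get RBBRBRRBRBB; options L={ -1,-1/2,-3/8,-23/64,-91/256,-181/512 } R={ -45/128,-11/32,-5/16,-1/4,0 } so -361/1024
step 12: add R to get RBBRBRRBRBBR; options L={ -1,-1/2,-3/8,-23/64,-91/256,-181/512 } R={ -361/1024,-45/128,-11/32,-5/16,-1/4,0 } so -723/2048
step 13: add R to get RBBRBRRBRBBRR; options L={ -1,-1/2,-3/8,-23/64,-91/256,-181/512 } R={ -723/2048,-361/1024,-45/128,-11/32,-5/16,-1/4,0 } so -1447/4096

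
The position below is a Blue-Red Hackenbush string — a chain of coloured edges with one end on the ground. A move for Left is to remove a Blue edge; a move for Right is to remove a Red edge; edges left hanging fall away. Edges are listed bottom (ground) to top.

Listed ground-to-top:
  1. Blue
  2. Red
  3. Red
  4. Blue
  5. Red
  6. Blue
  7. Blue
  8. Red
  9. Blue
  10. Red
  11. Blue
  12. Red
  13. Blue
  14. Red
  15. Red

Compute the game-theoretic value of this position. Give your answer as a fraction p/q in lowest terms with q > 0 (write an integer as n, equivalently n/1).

Build value(s[:k]) for k = 1..15, string s = Blue Red Red Blue Red Blue Blue Red Blue Red Blue Red Blue Red Red.
B: Left { 0 }, Right { none } gives simplest 1
BR: Left { 0 }, Right { 1 } gives simplest 1/2
BRR: Left { 0 }, Right { 1/2,1 } gives simplest 1/4
BRRB: Left { 0,1/4 }, Right { 1/2,1 } gives simplest 3/8
BRRBR: Left { 0,1/4 }, Right { 3/8,1/2,1 } gives simplest 5/16
BRRBRB: Left { 0,1/4,5/16 }, Right { 3/8,1/2,1 } gives simplest 11/32
BRRBRBB: Left { 0,1/4,5/16,11/32 }, Right { 3/8,1/2,1 } gives simplest 23/64
BRRBRBBR: Left { 0,1/4,5/16,11/32 }, Right { 23/64,3/8,1/2,1 } gives simplest 45/128
BRRBRBBRB: Left { 0,1/4,5/16,11/32,45/128 }, Right { 23/64,3/8,1/2,1 } gives simplest 91/256
BRRBRBBRBR: Left { 0,1/4,5/16,11/32,45/128 }, Right { 91/256,23/64,3/8,1/2,1 } gives simplest 181/512
BRRBRBBRBRB: Left { 0,1/4,5/16,11/32,45/128,181/512 }, Right { 91/256,23/64,3/8,1/2,1 } gives simplest 363/1024
BRRBRBBRBRBR: Left { 0,1/4,5/16,11/32,45/128,181/512 }, Right { 363/1024,91/256,23/64,3/8,1/2,1 } gives simplest 725/2048
BRRBRBBRBRBRB: Left { 0,1/4,5/16,11/32,45/128,181/512,725/2048 }, Right { 363/1024,91/256,23/64,3/8,1/2,1 } gives simplest 1451/4096
BRRBRBBRBRBRBR: Left { 0,1/4,5/16,11/32,45/128,181/512,725/2048 }, Right { 1451/4096,363/1024,91/256,23/64,3/8,1/2,1 } gives simplest 2901/8192
BRRBRBBRBRBRBRR: Left { 0,1/4,5/16,11/32,45/128,181/512,725/2048 }, Right { 2901/8192,1451/4096,363/1024,91/256,23/64,3/8,1/2,1 } gives simplest 5801/16384

5801/16384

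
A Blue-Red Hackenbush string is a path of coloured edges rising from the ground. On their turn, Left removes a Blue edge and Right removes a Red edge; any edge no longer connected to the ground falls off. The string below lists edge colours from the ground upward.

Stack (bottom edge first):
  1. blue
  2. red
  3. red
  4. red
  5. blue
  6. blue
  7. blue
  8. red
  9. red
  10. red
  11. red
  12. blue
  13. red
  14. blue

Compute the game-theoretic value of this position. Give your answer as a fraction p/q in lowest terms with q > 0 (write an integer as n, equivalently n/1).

1803/8192

Recurse on prefixes of the 14-edge string blue red red red blue blue blue red red red red blue red blue:
step 1: add blue to get b; options L={ 0 } R={  } ⇒ 1
step 2: add red to get br; options L={ 0 } R={ 1 } ⇒ 1/2
step 3: add red to get brr; options L={ 0 } R={ 1/2; 1 } ⇒ 1/4
step 4: add red to get brrr; options L={ 0 } R={ 1/4; 1/2; 1 } ⇒ 1/8
step 5: add blue to get brrrb; options L={ 0; 1/8 } R={ 1/4; 1/2; 1 } ⇒ 3/16
step 6: add blue to get brrrbb; options L={ 0; 1/8; 3/16 } R={ 1/4; 1/2; 1 } ⇒ 7/32
step 7: add blue to get brrrbbb; options L={ 0; 1/8; 3/16; 7/32 } R={ 1/4; 1/2; 1 } ⇒ 15/64
step 8: add red to get brrrbbbr; options L={ 0; 1/8; 3/16; 7/32 } R={ 15/64; 1/4; 1/2; 1 } ⇒ 29/128
step 9: add red to get brrrbbbrr; options L={ 0; 1/8; 3/16; 7/32 } R={ 29/128; 15/64; 1/4; 1/2; 1 } ⇒ 57/256
step 10: add red to get brrrbbbrrr; options L={ 0; 1/8; 3/16; 7/32 } R={ 57/256; 29/128; 15/64; 1/4; 1/2; 1 } ⇒ 113/512
step 11: add red to get brrrbbbrrrr; options L={ 0; 1/8; 3/16; 7/32 } R={ 113/512; 57/256; 29/128; 15/64; 1/4; 1/2; 1 } ⇒ 225/1024
step 12: add blue to get brrrbbbrrrrb; options L={ 0; 1/8; 3/16; 7/32; 225/1024 } R={ 113/512; 57/256; 29/128; 15/64; 1/4; 1/2; 1 } ⇒ 451/2048
step 13: add red to get brrrbbbrrrrbr; options L={ 0; 1/8; 3/16; 7/32; 225/1024 } R={ 451/2048; 113/512; 57/256; 29/128; 15/64; 1/4; 1/2; 1 } ⇒ 901/4096
step 14: add blue to get brrrbbbrrrrbrb; options L={ 0; 1/8; 3/16; 7/32; 225/1024; 901/4096 } R={ 451/2048; 113/512; 57/256; 29/128; 15/64; 1/4; 1/2; 1 } ⇒ 1803/8192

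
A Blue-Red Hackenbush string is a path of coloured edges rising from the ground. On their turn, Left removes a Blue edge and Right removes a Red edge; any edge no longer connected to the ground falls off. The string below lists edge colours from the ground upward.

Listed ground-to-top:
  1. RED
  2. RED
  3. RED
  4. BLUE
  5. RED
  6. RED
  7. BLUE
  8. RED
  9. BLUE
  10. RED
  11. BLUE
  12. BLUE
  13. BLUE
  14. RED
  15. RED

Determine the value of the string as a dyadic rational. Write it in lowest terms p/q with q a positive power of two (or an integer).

Prefix values for RED RED RED BLUE RED RED BLUE RED BLUE RED BLUE BLUE BLUE RED RED via {L|R} + simplicity:
step 1: add RED to get R; options L={ — } R={ 0 } -> -1
step 2: add RED to get RR; options L={ — } R={ -1; 0 } -> -2
step 3: add RED to get RRR; options L={ — } R={ -2; -1; 0 } -> -3
step 4: add BLUE to get RRRB; options L={ -3 } R={ -2; -1; 0 } -> -5/2
step 5: add RED to get RRRBR; options L={ -3 } R={ -5/2; -2; -1; 0 } -> -11/4
step 6: add RED to get RRRBRR; options L={ -3 } R={ -11/4; -5/2; -2; -1; 0 } -> -23/8
step 7: add BLUE to get RRRBRRB; options L={ -3; -23/8 } R={ -11/4; -5/2; -2; -1; 0 } -> -45/16
step 8: add RED to get RRRBRRBR; options L={ -3; -23/8 } R={ -45/16; -11/4; -5/2; -2; -1; 0 } -> -91/32
step 9: add BLUE to get RRRBRRBRB; options L={ -3; -23/8; -91/32 } R={ -45/16; -11/4; -5/2; -2; -1; 0 } -> -181/64
step 10: add RED to get RRRBRRBRBR; options L={ -3; -23/8; -91/32 } R={ -181/64; -45/16; -11/4; -5/2; -2; -1; 0 } -> -363/128
step 11: add BLUE to get RRRBRRBRBRB; options L={ -3; -23/8; -91/32; -363/128 } R={ -181/64; -45/16; -11/4; -5/2; -2; -1; 0 } -> -725/256
step 12: add BLUE to get RRRBRRBRBRBB; options L={ -3; -23/8; -91/32; -363/128; -725/256 } R={ -181/64; -45/16; -11/4; -5/2; -2; -1; 0 } -> -1449/512
step 13: add BLUE to get RRRBRRBRBRBBB; options L={ -3; -23/8; -91/32; -363/128; -725/256; -1449/512 } R={ -181/64; -45/16; -11/4; -5/2; -2; -1; 0 } -> -2897/1024
step 14: add RED to get RRRBRRBRBRBBBR; options L={ -3; -23/8; -91/32; -363/128; -725/256; -1449/512 } R={ -2897/1024; -181/64; -45/16; -11/4; -5/2; -2; -1; 0 } -> -5795/2048
step 15: add RED to get RRRBRRBRBRBBBRR; options L={ -3; -23/8; -91/32; -363/128; -725/256; -1449/512 } R={ -5795/2048; -2897/1024; -181/64; -45/16; -11/4; -5/2; -2; -1; 0 } -> -11591/4096

-11591/4096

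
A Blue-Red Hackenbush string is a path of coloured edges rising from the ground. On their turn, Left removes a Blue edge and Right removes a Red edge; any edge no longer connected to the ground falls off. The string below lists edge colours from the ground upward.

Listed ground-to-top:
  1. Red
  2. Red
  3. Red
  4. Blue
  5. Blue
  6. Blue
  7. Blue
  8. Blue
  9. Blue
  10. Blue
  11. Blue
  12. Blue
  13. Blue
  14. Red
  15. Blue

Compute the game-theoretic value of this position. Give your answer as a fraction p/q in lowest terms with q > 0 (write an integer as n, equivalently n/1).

-8197/4096

Build val(s[:k]) for k = 1..15, string s = Red Red Red Blue Blue Blue Blue Blue Blue Blue Blue Blue Blue Red Blue.
val(R) = {  | 0 } — -1
val(RR) = {  | -1 0 } — -2
val(RRR) = {  | -2 -1 0 } — -3
val(RRRB) = { -3 | -2 -1 0 } — -5/2
val(RRRBB) = { -3 -5/2 | -2 -1 0 } — -9/4
val(RRRBBB) = { -3 -5/2 -9/4 | -2 -1 0 } — -17/8
val(RRRBBBB) = { -3 -5/2 -9/4 -17/8 | -2 -1 0 } — -33/16
val(RRRBBBBB) = { -3 -5/2 -9/4 -17/8 -33/16 | -2 -1 0 } — -65/32
val(RRRBBBBBB) = { -3 -5/2 -9/4 -17/8 -33/16 -65/32 | -2 -1 0 } — -129/64
val(RRRBBBBBBB) = { -3 -5/2 -9/4 -17/8 -33/16 -65/32 -129/64 | -2 -1 0 } — -257/128
val(RRRBBBBBBBB) = { -3 -5/2 -9/4 -17/8 -33/16 -65/32 -129/64 -257/128 | -2 -1 0 } — -513/256
val(RRRBBBBBBBBB) = { -3 -5/2 -9/4 -17/8 -33/16 -65/32 -129/64 -257/128 -513/256 | -2 -1 0 } — -1025/512
val(RRRBBBBBBBBBB) = { -3 -5/2 -9/4 -17/8 -33/16 -65/32 -129/64 -257/128 -513/256 -1025/512 | -2 -1 0 } — -2049/1024
val(RRRBBBBBBBBBBR) = { -3 -5/2 -9/4 -17/8 -33/16 -65/32 -129/64 -257/128 -513/256 -1025/512 | -2049/1024 -2 -1 0 } — -4099/2048
val(RRRBBBBBBBBBBRB) = { -3 -5/2 -9/4 -17/8 -33/16 -65/32 -129/64 -257/128 -513/256 -1025/512 -4099/2048 | -2049/1024 -2 -1 0 } — -8197/4096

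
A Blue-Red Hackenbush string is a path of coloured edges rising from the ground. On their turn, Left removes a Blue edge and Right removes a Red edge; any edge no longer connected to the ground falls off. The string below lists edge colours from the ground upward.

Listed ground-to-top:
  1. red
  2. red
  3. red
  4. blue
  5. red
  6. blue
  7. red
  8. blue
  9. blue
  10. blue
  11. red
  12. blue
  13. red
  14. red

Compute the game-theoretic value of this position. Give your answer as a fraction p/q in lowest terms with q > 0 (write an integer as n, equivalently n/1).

Recurse on prefixes of the 14-edge string red red red blue red blue red blue blue blue red blue red red:
v(r) = { none | 0 } ⇒ -1
v(rr) = { none | -1; 0 } ⇒ -2
v(rrr) = { none | -2; -1; 0 } ⇒ -3
v(rrrb) = { -3 | -2; -1; 0 } ⇒ -5/2
v(rrrbr) = { -3 | -5/2; -2; -1; 0 } ⇒ -11/4
v(rrrbrb) = { -3; -11/4 | -5/2; -2; -1; 0 } ⇒ -21/8
v(rrrbrbr) = { -3; -11/4 | -21/8; -5/2; -2; -1; 0 } ⇒ -43/16
v(rrrbrbrb) = { -3; -11/4; -43/16 | -21/8; -5/2; -2; -1; 0 } ⇒ -85/32
v(rrrbrbrbb) = { -3; -11/4; -43/16; -85/32 | -21/8; -5/2; -2; -1; 0 } ⇒ -169/64
v(rrrbrbrbbb) = { -3; -11/4; -43/16; -85/32; -169/64 | -21/8; -5/2; -2; -1; 0 } ⇒ -337/128
v(rrrbrbrbbbr) = { -3; -11/4; -43/16; -85/32; -169/64 | -337/128; -21/8; -5/2; -2; -1; 0 } ⇒ -675/256
v(rrrbrbrbbbrb) = { -3; -11/4; -43/16; -85/32; -169/64; -675/256 | -337/128; -21/8; -5/2; -2; -1; 0 } ⇒ -1349/512
v(rrrbrbrbbbrbr) = { -3; -11/4; -43/16; -85/32; -169/64; -675/256 | -1349/512; -337/128; -21/8; -5/2; -2; -1; 0 } ⇒ -2699/1024
v(rrrbrbrbbbrbrr) = { -3; -11/4; -43/16; -85/32; -169/64; -675/256 | -2699/1024; -1349/512; -337/128; -21/8; -5/2; -2; -1; 0 } ⇒ -5399/2048

-5399/2048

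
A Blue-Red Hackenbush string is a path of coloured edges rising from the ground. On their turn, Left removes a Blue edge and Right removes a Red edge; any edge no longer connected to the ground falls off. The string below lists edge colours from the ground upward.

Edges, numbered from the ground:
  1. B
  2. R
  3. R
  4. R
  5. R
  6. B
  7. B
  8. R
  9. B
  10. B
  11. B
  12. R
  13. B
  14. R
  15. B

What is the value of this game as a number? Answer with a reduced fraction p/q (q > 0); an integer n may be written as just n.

1771/16384

B: Left { 0 }, Right { ∅ } -> simplest 1
BR: Left { 0 }, Right { 1 } -> simplest 1/2
BRR: Left { 0 }, Right { 1/2; 1 } -> simplest 1/4
BRRR: Left { 0 }, Right { 1/4; 1/2; 1 } -> simplest 1/8
BRRRR: Left { 0 }, Right { 1/8; 1/4; 1/2; 1 } -> simplest 1/16
BRRRRB: Left { 0; 1/16 }, Right { 1/8; 1/4; 1/2; 1 } -> simplest 3/32
BRRRRBB: Left { 0; 1/16; 3/32 }, Right { 1/8; 1/4; 1/2; 1 } -> simplest 7/64
BRRRRBBR: Left { 0; 1/16; 3/32 }, Right { 7/64; 1/8; 1/4; 1/2; 1 } -> simplest 13/128
BRRRRBBRB: Left { 0; 1/16; 3/32; 13/128 }, Right { 7/64; 1/8; 1/4; 1/2; 1 } -> simplest 27/256
BRRRRBBRBB: Left { 0; 1/16; 3/32; 13/128; 27/256 }, Right { 7/64; 1/8; 1/4; 1/2; 1 } -> simplest 55/512
BRRRRBBRBBB: Left { 0; 1/16; 3/32; 13/128; 27/256; 55/512 }, Right { 7/64; 1/8; 1/4; 1/2; 1 } -> simplest 111/1024
BRRRRBBRBBBR: Left { 0; 1/16; 3/32; 13/128; 27/256; 55/512 }, Right { 111/1024; 7/64; 1/8; 1/4; 1/2; 1 } -> simplest 221/2048
BRRRRBBRBBBRB: Left { 0; 1/16; 3/32; 13/128; 27/256; 55/512; 221/2048 }, Right { 111/1024; 7/64; 1/8; 1/4; 1/2; 1 } -> simplest 443/4096
BRRRRBBRBBBRBR: Left { 0; 1/16; 3/32; 13/128; 27/256; 55/512; 221/2048 }, Right { 443/4096; 111/1024; 7/64; 1/8; 1/4; 1/2; 1 } -> simplest 885/8192
BRRRRBBRBBBRBRB: Left { 0; 1/16; 3/32; 13/128; 27/256; 55/512; 221/2048; 885/8192 }, Right { 443/4096; 111/1024; 7/64; 1/8; 1/4; 1/2; 1 } -> simplest 1771/16384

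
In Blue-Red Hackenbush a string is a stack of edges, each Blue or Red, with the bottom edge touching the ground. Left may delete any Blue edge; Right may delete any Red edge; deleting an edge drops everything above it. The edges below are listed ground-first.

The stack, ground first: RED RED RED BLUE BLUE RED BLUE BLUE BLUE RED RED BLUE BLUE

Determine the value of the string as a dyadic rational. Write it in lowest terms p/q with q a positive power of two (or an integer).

-2329/1024

Recurse on prefixes of the 13-edge string RED RED RED BLUE BLUE RED BLUE BLUE BLUE RED RED BLUE BLUE:
step 1: add RED to get R; options L={ · } R={ 0 } = -1
step 2: add RED to get RR; options L={ · } R={ -1 0 } = -2
step 3: add RED to get RRR; options L={ · } R={ -2 -1 0 } = -3
step 4: add BLUE to get RRRB; options L={ -3 } R={ -2 -1 0 } = -5/2
step 5: add BLUE to get RRRBB; options L={ -3 -5/2 } R={ -2 -1 0 } = -9/4
step 6: add RED to get RRRBBR; options L={ -3 -5/2 } R={ -9/4 -2 -1 0 } = -19/8
step 7: add BLUE to get RRRBBRB; options L={ -3 -5/2 -19/8 } R={ -9/4 -2 -1 0 } = -37/16
step 8: add BLUE to get RRRBBRBB; options L={ -3 -5/2 -19/8 -37/16 } R={ -9/4 -2 -1 0 } = -73/32
step 9: add BLUE to get RRRBBRBBB; options L={ -3 -5/2 -19/8 -37/16 -73/32 } R={ -9/4 -2 -1 0 } = -145/64
step 10: add RED to get RRRBBRBBBR; options L={ -3 -5/2 -19/8 -37/16 -73/32 } R={ -145/64 -9/4 -2 -1 0 } = -291/128
step 11: add RED to get RRRBBRBBBRR; options L={ -3 -5/2 -19/8 -37/16 -73/32 } R={ -291/128 -145/64 -9/4 -2 -1 0 } = -583/256
step 12: add BLUE to get RRRBBRBBBRRB; options L={ -3 -5/2 -19/8 -37/16 -73/32 -583/256 } R={ -291/128 -145/64 -9/4 -2 -1 0 } = -1165/512
step 13: add BLUE to get RRRBBRBBBRRBB; options L={ -3 -5/2 -19/8 -37/16 -73/32 -583/256 -1165/512 } R={ -291/128 -145/64 -9/4 -2 -1 0 } = -2329/1024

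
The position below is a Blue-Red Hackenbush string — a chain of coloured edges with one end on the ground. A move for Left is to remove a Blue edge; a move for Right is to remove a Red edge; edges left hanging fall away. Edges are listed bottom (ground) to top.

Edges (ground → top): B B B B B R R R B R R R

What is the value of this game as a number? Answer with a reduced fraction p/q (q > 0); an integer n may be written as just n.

Build value(s[:k]) for k = 1..12, string s = B B B B B R R R B R R R.
B: Left { 0 }, Right {  } gives simplest 1
BB: Left { 0,1 }, Right {  } gives simplest 2
BBB: Left { 0,1,2 }, Right {  } gives simplest 3
BBBB: Left { 0,1,2,3 }, Right {  } gives simplest 4
BBBBB: Left { 0,1,2,3,4 }, Right {  } gives simplest 5
BBBBBR: Left { 0,1,2,3,4 }, Right { 5 } gives simplest 9/2
BBBBBRR: Left { 0,1,2,3,4 }, Right { 9/2,5 } gives simplest 17/4
BBBBBRRR: Left { 0,1,2,3,4 }, Right { 17/4,9/2,5 } gives simplest 33/8
BBBBBRRRB: Left { 0,1,2,3,4,33/8 }, Right { 17/4,9/2,5 } gives simplest 67/16
BBBBBRRRBR: Left { 0,1,2,3,4,33/8 }, Right { 67/16,17/4,9/2,5 } gives simplest 133/32
BBBBBRRRBRR: Left { 0,1,2,3,4,33/8 }, Right { 133/32,67/16,17/4,9/2,5 } gives simplest 265/64
BBBBBRRRBRRR: Left { 0,1,2,3,4,33/8 }, Right { 265/64,133/32,67/16,17/4,9/2,5 } gives simplest 529/128

529/128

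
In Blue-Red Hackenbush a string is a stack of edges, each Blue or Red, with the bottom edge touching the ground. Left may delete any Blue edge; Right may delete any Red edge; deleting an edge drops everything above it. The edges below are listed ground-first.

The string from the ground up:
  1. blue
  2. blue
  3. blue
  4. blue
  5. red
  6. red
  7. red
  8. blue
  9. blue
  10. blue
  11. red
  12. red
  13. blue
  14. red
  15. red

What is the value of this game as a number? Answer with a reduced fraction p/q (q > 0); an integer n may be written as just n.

Recurse on prefixes of the 15-edge string blue blue blue blue red red red blue blue blue red red blue red red:
v_1 [b]  L=[0]  R=[none]  -> 1
v_2 [bb]  L=[0,1]  R=[none]  -> 2
v_3 [bbb]  L=[0,1,2]  R=[none]  -> 3
v_4 [bbbb]  L=[0,1,2,3]  R=[none]  -> 4
v_5 [bbbbr]  L=[0,1,2,3]  R=[4]  -> 7/2
v_6 [bbbbrr]  L=[0,1,2,3]  R=[7/2,4]  -> 13/4
v_7 [bbbbrrr]  L=[0,1,2,3]  R=[13/4,7/2,4]  -> 25/8
v_8 [bbbbrrrb]  L=[0,1,2,3,25/8]  R=[13/4,7/2,4]  -> 51/16
v_9 [bbbbrrrbb]  L=[0,1,2,3,25/8,51/16]  R=[13/4,7/2,4]  -> 103/32
v_10 [bbbbrrrbbb]  L=[0,1,2,3,25/8,51/16,103/32]  R=[13/4,7/2,4]  -> 207/64
v_11 [bbbbrrrbbbr]  L=[0,1,2,3,25/8,51/16,103/32]  R=[207/64,13/4,7/2,4]  -> 413/128
v_12 [bbbbrrrbbbrr]  L=[0,1,2,3,25/8,51/16,103/32]  R=[413/128,207/64,13/4,7/2,4]  -> 825/256
v_13 [bbbbrrrbbbrrb]  L=[0,1,2,3,25/8,51/16,103/32,825/256]  R=[413/128,207/64,13/4,7/2,4]  -> 1651/512
v_14 [bbbbrrrbbbrrbr]  L=[0,1,2,3,25/8,51/16,103/32,825/256]  R=[1651/512,413/128,207/64,13/4,7/2,4]  -> 3301/1024
v_15 [bbbbrrrbbbrrbrr]  L=[0,1,2,3,25/8,51/16,103/32,825/256]  R=[3301/1024,1651/512,413/128,207/64,13/4,7/2,4]  -> 6601/2048

6601/2048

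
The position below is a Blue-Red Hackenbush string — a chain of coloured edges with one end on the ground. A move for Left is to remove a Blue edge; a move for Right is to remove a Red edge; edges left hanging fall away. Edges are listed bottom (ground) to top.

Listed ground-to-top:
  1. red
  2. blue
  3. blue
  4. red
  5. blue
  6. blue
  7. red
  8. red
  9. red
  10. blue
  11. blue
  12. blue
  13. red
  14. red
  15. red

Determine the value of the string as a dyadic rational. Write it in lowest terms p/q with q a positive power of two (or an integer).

G_1 [r]  L=[∅]  R=[0]  — -1
G_2 [rb]  L=[-1]  R=[0]  — -1/2
G_3 [rbb]  L=[-1,-1/2]  R=[0]  — -1/4
G_4 [rbbr]  L=[-1,-1/2]  R=[-1/4,0]  — -3/8
G_5 [rbbrb]  L=[-1,-1/2,-3/8]  R=[-1/4,0]  — -5/16
G_6 [rbbrbb]  L=[-1,-1/2,-3/8,-5/16]  R=[-1/4,0]  — -9/32
G_7 [rbbrbbr]  L=[-1,-1/2,-3/8,-5/16]  R=[-9/32,-1/4,0]  — -19/64
G_8 [rbbrbbrr]  L=[-1,-1/2,-3/8,-5/16]  R=[-19/64,-9/32,-1/4,0]  — -39/128
G_9 [rbbrbbrrr]  L=[-1,-1/2,-3/8,-5/16]  R=[-39/128,-19/64,-9/32,-1/4,0]  — -79/256
G_10 [rbbrbbrrrb]  L=[-1,-1/2,-3/8,-5/16,-79/256]  R=[-39/128,-19/64,-9/32,-1/4,0]  — -157/512
G_11 [rbbrbbrrrbb]  L=[-1,-1/2,-3/8,-5/16,-79/256,-157/512]  R=[-39/128,-19/64,-9/32,-1/4,0]  — -313/1024
G_12 [rbbrbbrrrbbb]  L=[-1,-1/2,-3/8,-5/16,-79/256,-157/512,-313/1024]  R=[-39/128,-19/64,-9/32,-1/4,0]  — -625/2048
G_13 [rbbrbbrrrbbbr]  L=[-1,-1/2,-3/8,-5/16,-79/256,-157/512,-313/1024]  R=[-625/2048,-39/128,-19/64,-9/32,-1/4,0]  — -1251/4096
G_14 [rbbrbbrrrbbbrr]  L=[-1,-1/2,-3/8,-5/16,-79/256,-157/512,-313/1024]  R=[-1251/4096,-625/2048,-39/128,-19/64,-9/32,-1/4,0]  — -2503/8192
G_15 [rbbrbbrrrbbbrrr]  L=[-1,-1/2,-3/8,-5/16,-79/256,-157/512,-313/1024]  R=[-2503/8192,-1251/4096,-625/2048,-39/128,-19/64,-9/32,-1/4,0]  — -5007/16384

-5007/16384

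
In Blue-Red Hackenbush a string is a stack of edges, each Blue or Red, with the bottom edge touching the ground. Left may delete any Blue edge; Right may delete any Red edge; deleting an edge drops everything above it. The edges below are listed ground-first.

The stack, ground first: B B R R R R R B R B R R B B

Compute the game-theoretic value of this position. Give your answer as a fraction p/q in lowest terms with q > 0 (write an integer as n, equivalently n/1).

4263/4096

Prefix values for B B R R R R R B R B R R B B via {L|R} + simplicity:
step 1: add B to get B; options L={ 0 } R={  } gives 1
step 2: add B to get BB; options L={ 0; 1 } R={  } gives 2
step 3: add R to get BBR; options L={ 0; 1 } R={ 2 } gives 3/2
step 4: add R to get BBRR; options L={ 0; 1 } R={ 3/2; 2 } gives 5/4
step 5: add R to get BBRRR; options L={ 0; 1 } R={ 5/4; 3/2; 2 } gives 9/8
step 6: add R to get BBRRRR; options L={ 0; 1 } R={ 9/8; 5/4; 3/2; 2 } gives 17/16
step 7: add R to get BBRRRRR; options L={ 0; 1 } R={ 17/16; 9/8; 5/4; 3/2; 2 } gives 33/32
step 8: add B to get BBRRRRRB; options L={ 0; 1; 33/32 } R={ 17/16; 9/8; 5/4; 3/2; 2 } gives 67/64
step 9: add R to get BBRRRRRBR; options L={ 0; 1; 33/32 } R={ 67/64; 17/16; 9/8; 5/4; 3/2; 2 } gives 133/128
step 10: add B to get BBRRRRRBRB; options L={ 0; 1; 33/32; 133/128 } R={ 67/64; 17/16; 9/8; 5/4; 3/2; 2 } gives 267/256
step 11: add R to get BBRRRRRBRBR; options L={ 0; 1; 33/32; 133/128 } R={ 267/256; 67/64; 17/16; 9/8; 5/4; 3/2; 2 } gives 533/512
step 12: add R to get BBRRRRRBRBRR; options L={ 0; 1; 33/32; 133/128 } R={ 533/512; 267/256; 67/64; 17/16; 9/8; 5/4; 3/2; 2 } gives 1065/1024
step 13: add B to get BBRRRRRBRBRRB; options L={ 0; 1; 33/32; 133/128; 1065/1024 } R={ 533/512; 267/256; 67/64; 17/16; 9/8; 5/4; 3/2; 2 } gives 2131/2048
step 14: add B to get BBRRRRRBRBRRBB; options L={ 0; 1; 33/32; 133/128; 1065/1024; 2131/2048 } R={ 533/512; 267/256; 67/64; 17/16; 9/8; 5/4; 3/2; 2 } gives 4263/4096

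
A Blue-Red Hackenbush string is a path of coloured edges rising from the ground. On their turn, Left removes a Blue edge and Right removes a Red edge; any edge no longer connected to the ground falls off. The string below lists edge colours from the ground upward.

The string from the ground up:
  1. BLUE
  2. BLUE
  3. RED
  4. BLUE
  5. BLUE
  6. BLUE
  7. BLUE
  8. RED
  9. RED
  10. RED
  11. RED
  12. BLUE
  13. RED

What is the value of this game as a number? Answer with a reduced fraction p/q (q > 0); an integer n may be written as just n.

Build g(s[:k]) for k = 1..13, string s = BLUE BLUE RED BLUE BLUE BLUE BLUE RED RED RED RED BLUE RED.
1 of 13 · B · max L 0 · min R +∞ => 1
2 of 13 · BB · max L 1 · min R +∞ => 2
3 of 13 · BBR · max L 1 · min R 2 => 3/2
4 of 13 · BBRB · max L 3/2 · min R 2 => 7/4
5 of 13 · BBRBB · max L 7/4 · min R 2 => 15/8
6 of 13 · BBRBBB · max L 15/8 · min R 2 => 31/16
7 of 13 · BBRBBBB · max L 31/16 · min R 2 => 63/32
8 of 13 · BBRBBBBR · max L 31/16 · min R 63/32 => 125/64
9 of 13 · BBRBBBBRR · max L 31/16 · min R 125/64 => 249/128
10 of 13 · BBRBBBBRRR · max L 31/16 · min R 249/128 => 497/256
11 of 13 · BBRBBBBRRRR · max L 31/16 · min R 497/256 => 993/512
12 of 13 · BBRBBBBRRRRB · max L 993/512 · min R 497/256 => 1987/1024
13 of 13 · BBRBBBBRRRRBR · max L 993/512 · min R 1987/1024 => 3973/2048

3973/2048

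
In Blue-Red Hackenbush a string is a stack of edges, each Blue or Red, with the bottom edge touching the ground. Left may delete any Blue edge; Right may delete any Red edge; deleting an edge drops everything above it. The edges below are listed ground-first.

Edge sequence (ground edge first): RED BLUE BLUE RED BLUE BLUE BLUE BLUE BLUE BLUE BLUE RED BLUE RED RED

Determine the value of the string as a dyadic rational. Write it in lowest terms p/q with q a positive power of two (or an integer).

Prefix values for RED BLUE BLUE RED BLUE BLUE BLUE BLUE BLUE BLUE BLUE RED BLUE RED RED via {L|R} + simplicity:
edge 1 of 15 (RED): {  | 0 } gives -1
edge 2 of 15 (BLUE): { -1 | 0 } gives -1/2
edge 3 of 15 (BLUE): { -1; -1/2 | 0 } gives -1/4
edge 4 of 15 (RED): { -1; -1/2 | -1/4; 0 } gives -3/8
edge 5 of 15 (BLUE): { -1; -1/2; -3/8 | -1/4; 0 } gives -5/16
edge 6 of 15 (BLUE): { -1; -1/2; -3/8; -5/16 | -1/4; 0 } gives -9/32
edge 7 of 15 (BLUE): { -1; -1/2; -3/8; -5/16; -9/32 | -1/4; 0 } gives -17/64
edge 8 of 15 (BLUE): { -1; -1/2; -3/8; -5/16; -9/32; -17/64 | -1/4; 0 } gives -33/128
edge 9 of 15 (BLUE): { -1; -1/2; -3/8; -5/16; -9/32; -17/64; -33/128 | -1/4; 0 } gives -65/256
edge 10 of 15 (BLUE): { -1; -1/2; -3/8; -5/16; -9/32; -17/64; -33/128; -65/256 | -1/4; 0 } gives -129/512
edge 11 of 15 (BLUE): { -1; -1/2; -3/8; -5/16; -9/32; -17/64; -33/128; -65/256; -129/512 | -1/4; 0 } gives -257/1024
edge 12 of 15 (RED): { -1; -1/2; -3/8; -5/16; -9/32; -17/64; -33/128; -65/256; -129/512 | -257/1024; -1/4; 0 } gives -515/2048
edge 13 of 15 (BLUE): { -1; -1/2; -3/8; -5/16; -9/32; -17/64; -33/128; -65/256; -129/512; -515/2048 | -257/1024; -1/4; 0 } gives -1029/4096
edge 14 of 15 (RED): { -1; -1/2; -3/8; -5/16; -9/32; -17/64; -33/128; -65/256; -129/512; -515/2048 | -1029/4096; -257/1024; -1/4; 0 } gives -2059/8192
edge 15 of 15 (RED): { -1; -1/2; -3/8; -5/16; -9/32; -17/64; -33/128; -65/256; -129/512; -515/2048 | -2059/8192; -1029/4096; -257/1024; -1/4; 0 } gives -4119/16384

-4119/16384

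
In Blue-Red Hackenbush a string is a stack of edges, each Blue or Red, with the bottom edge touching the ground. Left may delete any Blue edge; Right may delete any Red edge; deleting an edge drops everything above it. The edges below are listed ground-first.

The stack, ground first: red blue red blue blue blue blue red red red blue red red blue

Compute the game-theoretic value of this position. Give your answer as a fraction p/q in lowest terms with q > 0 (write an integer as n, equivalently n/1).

1 of 14 · r · max L −∞ · min R 0 = -1
2 of 14 · rb · max L -1 · min R 0 = -1/2
3 of 14 · rbr · max L -1 · min R -1/2 = -3/4
4 of 14 · rbrb · max L -3/4 · min R -1/2 = -5/8
5 of 14 · rbrbb · max L -5/8 · min R -1/2 = -9/16
6 of 14 · rbrbbb · max L -9/16 · min R -1/2 = -17/32
7 of 14 · rbrbbbb · max L -17/32 · min R -1/2 = -33/64
8 of 14 · rbrbbbbr · max L -17/32 · min R -33/64 = -67/128
9 of 14 · rbrbbbbrr · max L -17/32 · min R -67/128 = -135/256
10 of 14 · rbrbbbbrrr · max L -17/32 · min R -135/256 = -271/512
11 of 14 · rbrbbbbrrrb · max L -271/512 · min R -135/256 = -541/1024
12 of 14 · rbrbbbbrrrbr · max L -271/512 · min R -541/1024 = -1083/2048
13 of 14 · rbrbbbbrrrbrr · max L -271/512 · min R -1083/2048 = -2167/4096
14 of 14 · rbrbbbbrrrbrrb · max L -2167/4096 · min R -1083/2048 = -4333/8192

-4333/8192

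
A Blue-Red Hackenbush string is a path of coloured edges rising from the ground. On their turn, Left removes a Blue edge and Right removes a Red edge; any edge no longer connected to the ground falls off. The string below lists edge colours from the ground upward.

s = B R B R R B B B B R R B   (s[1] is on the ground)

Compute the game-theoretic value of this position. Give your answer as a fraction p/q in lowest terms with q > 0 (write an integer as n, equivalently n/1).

v(B) = { 0 | (no moves) } gives 1
v(BR) = { 0 | 1 } gives 1/2
v(BRB) = { 0, 1/2 | 1 } gives 3/4
v(BRBR) = { 0, 1/2 | 3/4, 1 } gives 5/8
v(BRBRR) = { 0, 1/2 | 5/8, 3/4, 1 } gives 9/16
v(BRBRRB) = { 0, 1/2, 9/16 | 5/8, 3/4, 1 } gives 19/32
v(BRBRRBB) = { 0, 1/2, 9/16, 19/32 | 5/8, 3/4, 1 } gives 39/64
v(BRBRRBBB) = { 0, 1/2, 9/16, 19/32, 39/64 | 5/8, 3/4, 1 } gives 79/128
v(BRBRRBBBB) = { 0, 1/2, 9/16, 19/32, 39/64, 79/128 | 5/8, 3/4, 1 } gives 159/256
v(BRBRRBBBBR) = { 0, 1/2, 9/16, 19/32, 39/64, 79/128 | 159/256, 5/8, 3/4, 1 } gives 317/512
v(BRBRRBBBBRR) = { 0, 1/2, 9/16, 19/32, 39/64, 79/128 | 317/512, 159/256, 5/8, 3/4, 1 } gives 633/1024
v(BRBRRBBBBRRB) = { 0, 1/2, 9/16, 19/32, 39/64, 79/128, 633/1024 | 317/512, 159/256, 5/8, 3/4, 1 } gives 1267/2048

1267/2048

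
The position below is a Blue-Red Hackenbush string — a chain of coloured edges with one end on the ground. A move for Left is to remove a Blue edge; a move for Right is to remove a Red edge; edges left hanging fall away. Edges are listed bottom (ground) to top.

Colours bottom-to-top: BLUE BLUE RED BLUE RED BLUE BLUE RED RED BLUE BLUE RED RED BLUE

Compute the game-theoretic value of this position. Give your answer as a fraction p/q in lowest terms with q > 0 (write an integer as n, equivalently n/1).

6963/4096

Build G(s[:k]) for k = 1..14, string s = BLUE BLUE RED BLUE RED BLUE BLUE RED RED BLUE BLUE RED RED BLUE.
edge 1 of 14 (BLUE): { 0 |  } ⇒ 1
edge 2 of 14 (BLUE): { 0,1 |  } ⇒ 2
edge 3 of 14 (RED): { 0,1 | 2 } ⇒ 3/2
edge 4 of 14 (BLUE): { 0,1,3/2 | 2 } ⇒ 7/4
edge 5 of 14 (RED): { 0,1,3/2 | 7/4,2 } ⇒ 13/8
edge 6 of 14 (BLUE): { 0,1,3/2,13/8 | 7/4,2 } ⇒ 27/16
edge 7 of 14 (BLUE): { 0,1,3/2,13/8,27/16 | 7/4,2 } ⇒ 55/32
edge 8 of 14 (RED): { 0,1,3/2,13/8,27/16 | 55/32,7/4,2 } ⇒ 109/64
edge 9 of 14 (RED): { 0,1,3/2,13/8,27/16 | 109/64,55/32,7/4,2 } ⇒ 217/128
edge 10 of 14 (BLUE): { 0,1,3/2,13/8,27/16,217/128 | 109/64,55/32,7/4,2 } ⇒ 435/256
edge 11 of 14 (BLUE): { 0,1,3/2,13/8,27/16,217/128,435/256 | 109/64,55/32,7/4,2 } ⇒ 871/512
edge 12 of 14 (RED): { 0,1,3/2,13/8,27/16,217/128,435/256 | 871/512,109/64,55/32,7/4,2 } ⇒ 1741/1024
edge 13 of 14 (RED): { 0,1,3/2,13/8,27/16,217/128,435/256 | 1741/1024,871/512,109/64,55/32,7/4,2 } ⇒ 3481/2048
edge 14 of 14 (BLUE): { 0,1,3/2,13/8,27/16,217/128,435/256,3481/2048 | 1741/1024,871/512,109/64,55/32,7/4,2 } ⇒ 6963/4096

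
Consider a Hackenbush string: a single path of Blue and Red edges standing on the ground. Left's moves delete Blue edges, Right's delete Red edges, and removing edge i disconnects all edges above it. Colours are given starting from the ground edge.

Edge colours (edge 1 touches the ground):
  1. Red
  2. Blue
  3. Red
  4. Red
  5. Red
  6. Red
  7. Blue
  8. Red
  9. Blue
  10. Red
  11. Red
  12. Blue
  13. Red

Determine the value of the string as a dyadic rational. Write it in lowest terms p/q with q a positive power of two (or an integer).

Prefix values for Red Blue Red Red Red Red Blue Red Blue Red Red Blue Red via {L|R} + simplicity:
value_1 [R]  L=[(no moves)]  R=[0]  -> -1
value_2 [RB]  L=[-1]  R=[0]  -> -1/2
value_3 [RBR]  L=[-1]  R=[-1/2; 0]  -> -3/4
value_4 [RBRR]  L=[-1]  R=[-3/4; -1/2; 0]  -> -7/8
value_5 [RBRRR]  L=[-1]  R=[-7/8; -3/4; -1/2; 0]  -> -15/16
value_6 [RBRRRR]  L=[-1]  R=[-15/16; -7/8; -3/4; -1/2; 0]  -> -31/32
value_7 [RBRRRRB]  L=[-1; -31/32]  R=[-15/16; -7/8; -3/4; -1/2; 0]  -> -61/64
value_8 [RBRRRRBR]  L=[-1; -31/32]  R=[-61/64; -15/16; -7/8; -3/4; -1/2; 0]  -> -123/128
value_9 [RBRRRRBRB]  L=[-1; -31/32; -123/128]  R=[-61/64; -15/16; -7/8; -3/4; -1/2; 0]  -> -245/256
value_10 [RBRRRRBRBR]  L=[-1; -31/32; -123/128]  R=[-245/256; -61/64; -15/16; -7/8; -3/4; -1/2; 0]  -> -491/512
value_11 [RBRRRRBRBRR]  L=[-1; -31/32; -123/128]  R=[-491/512; -245/256; -61/64; -15/16; -7/8; -3/4; -1/2; 0]  -> -983/1024
value_12 [RBRRRRBRBRRB]  L=[-1; -31/32; -123/128; -983/1024]  R=[-491/512; -245/256; -61/64; -15/16; -7/8; -3/4; -1/2; 0]  -> -1965/2048
value_13 [RBRRRRBRBRRBR]  L=[-1; -31/32; -123/128; -983/1024]  R=[-1965/2048; -491/512; -245/256; -61/64; -15/16; -7/8; -3/4; -1/2; 0]  -> -3931/4096

-3931/4096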